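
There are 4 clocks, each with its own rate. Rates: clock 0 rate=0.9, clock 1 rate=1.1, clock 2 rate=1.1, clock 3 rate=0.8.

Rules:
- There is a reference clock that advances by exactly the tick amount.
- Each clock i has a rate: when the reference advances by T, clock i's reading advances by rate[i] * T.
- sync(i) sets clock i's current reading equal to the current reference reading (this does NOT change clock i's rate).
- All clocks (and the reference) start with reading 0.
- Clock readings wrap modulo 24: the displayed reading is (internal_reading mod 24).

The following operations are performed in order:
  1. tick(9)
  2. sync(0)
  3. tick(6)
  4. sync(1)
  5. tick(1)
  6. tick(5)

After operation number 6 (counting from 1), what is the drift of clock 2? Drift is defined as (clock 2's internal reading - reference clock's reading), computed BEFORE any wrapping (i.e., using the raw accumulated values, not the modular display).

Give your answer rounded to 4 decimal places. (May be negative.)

Answer: 2.1000

Derivation:
After op 1 tick(9): ref=9.0000 raw=[8.1000 9.9000 9.9000 7.2000]
After op 2 sync(0): ref=9.0000 raw=[9.0000 9.9000 9.9000 7.2000]
After op 3 tick(6): ref=15.0000 raw=[14.4000 16.5000 16.5000 12.0000]
After op 4 sync(1): ref=15.0000 raw=[14.4000 15.0000 16.5000 12.0000]
After op 5 tick(1): ref=16.0000 raw=[15.3000 16.1000 17.6000 12.8000]
After op 6 tick(5): ref=21.0000 raw=[19.8000 21.6000 23.1000 16.8000]
Drift of clock 2 after op 6: 23.1000 - 21.0000 = 2.1000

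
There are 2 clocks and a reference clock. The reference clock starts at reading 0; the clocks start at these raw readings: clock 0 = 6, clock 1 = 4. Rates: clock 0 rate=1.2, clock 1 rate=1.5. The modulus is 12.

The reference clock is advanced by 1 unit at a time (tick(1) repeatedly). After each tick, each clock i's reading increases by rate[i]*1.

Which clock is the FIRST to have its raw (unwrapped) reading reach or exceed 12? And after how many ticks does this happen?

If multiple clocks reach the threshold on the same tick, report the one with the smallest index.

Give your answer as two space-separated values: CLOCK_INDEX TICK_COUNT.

clock 0: start=6, rate=1.2, needs 12-6 = 6; ticks = ceil(6/1.2) = ceil(5.0000) = 5; reading at tick 5 = 6 + 1.2*5 = 12.0000
clock 1: start=4, rate=1.5, needs 12-4 = 8; ticks = ceil(8/1.5) = ceil(5.3333) = 6; reading at tick 6 = 4 + 1.5*6 = 13.0000
Minimum tick count = 5; winners = [0]; smallest index = 0

Answer: 0 5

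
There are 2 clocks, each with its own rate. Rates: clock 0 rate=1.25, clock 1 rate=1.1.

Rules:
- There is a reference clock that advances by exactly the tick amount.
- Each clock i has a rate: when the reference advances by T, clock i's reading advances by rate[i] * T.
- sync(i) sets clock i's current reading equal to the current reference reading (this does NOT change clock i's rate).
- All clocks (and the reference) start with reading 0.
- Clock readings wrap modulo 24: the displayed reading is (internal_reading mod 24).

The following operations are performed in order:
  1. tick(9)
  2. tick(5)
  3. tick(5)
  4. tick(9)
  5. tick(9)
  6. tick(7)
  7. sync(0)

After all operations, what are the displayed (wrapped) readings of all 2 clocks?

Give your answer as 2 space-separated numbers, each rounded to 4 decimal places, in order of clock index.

After op 1 tick(9): ref=9.0000 raw=[11.2500 9.9000]
After op 2 tick(5): ref=14.0000 raw=[17.5000 15.4000]
After op 3 tick(5): ref=19.0000 raw=[23.7500 20.9000]
After op 4 tick(9): ref=28.0000 raw=[35.0000 30.8000]
After op 5 tick(9): ref=37.0000 raw=[46.2500 40.7000]
After op 6 tick(7): ref=44.0000 raw=[55.0000 48.4000]
After op 7 sync(0): ref=44.0000 raw=[44.0000 48.4000]
Wrap final raw readings (mod 24): 44.0000 mod 24 = 20.0000; 48.4000 mod 24 = 0.4000

Answer: 20.0000 0.4000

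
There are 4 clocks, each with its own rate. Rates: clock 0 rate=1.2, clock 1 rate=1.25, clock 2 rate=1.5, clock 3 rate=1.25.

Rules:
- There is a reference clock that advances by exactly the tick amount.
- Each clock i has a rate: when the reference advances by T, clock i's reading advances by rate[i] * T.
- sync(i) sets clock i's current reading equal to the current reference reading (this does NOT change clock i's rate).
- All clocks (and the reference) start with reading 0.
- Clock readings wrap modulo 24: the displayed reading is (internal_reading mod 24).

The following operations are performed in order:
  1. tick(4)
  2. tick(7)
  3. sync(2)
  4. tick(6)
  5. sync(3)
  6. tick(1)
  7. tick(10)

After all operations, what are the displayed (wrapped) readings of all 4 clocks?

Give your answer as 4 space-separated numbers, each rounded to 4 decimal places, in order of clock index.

After op 1 tick(4): ref=4.0000 raw=[4.8000 5.0000 6.0000 5.0000]
After op 2 tick(7): ref=11.0000 raw=[13.2000 13.7500 16.5000 13.7500]
After op 3 sync(2): ref=11.0000 raw=[13.2000 13.7500 11.0000 13.7500]
After op 4 tick(6): ref=17.0000 raw=[20.4000 21.2500 20.0000 21.2500]
After op 5 sync(3): ref=17.0000 raw=[20.4000 21.2500 20.0000 17.0000]
After op 6 tick(1): ref=18.0000 raw=[21.6000 22.5000 21.5000 18.2500]
After op 7 tick(10): ref=28.0000 raw=[33.6000 35.0000 36.5000 30.7500]
Wrap final raw readings (mod 24): 33.6000 mod 24 = 9.6000; 35.0000 mod 24 = 11.0000; 36.5000 mod 24 = 12.5000; 30.7500 mod 24 = 6.7500

Answer: 9.6000 11.0000 12.5000 6.7500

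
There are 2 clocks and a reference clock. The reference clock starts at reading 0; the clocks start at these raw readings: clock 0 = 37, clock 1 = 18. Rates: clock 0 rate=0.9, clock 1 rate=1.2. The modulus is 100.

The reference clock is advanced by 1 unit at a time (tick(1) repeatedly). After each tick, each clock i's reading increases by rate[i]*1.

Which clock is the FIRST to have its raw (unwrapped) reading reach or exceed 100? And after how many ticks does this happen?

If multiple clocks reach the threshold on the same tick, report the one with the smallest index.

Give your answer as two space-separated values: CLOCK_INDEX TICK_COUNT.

Answer: 1 69

Derivation:
clock 0: start=37, rate=0.9, needs 100-37 = 63; ticks = ceil(63/0.9) = ceil(70.0000) = 70; reading at tick 70 = 37 + 0.9*70 = 100.0000
clock 1: start=18, rate=1.2, needs 100-18 = 82; ticks = ceil(82/1.2) = ceil(68.3333) = 69; reading at tick 69 = 18 + 1.2*69 = 100.8000
Minimum tick count = 69; winners = [1]; smallest index = 1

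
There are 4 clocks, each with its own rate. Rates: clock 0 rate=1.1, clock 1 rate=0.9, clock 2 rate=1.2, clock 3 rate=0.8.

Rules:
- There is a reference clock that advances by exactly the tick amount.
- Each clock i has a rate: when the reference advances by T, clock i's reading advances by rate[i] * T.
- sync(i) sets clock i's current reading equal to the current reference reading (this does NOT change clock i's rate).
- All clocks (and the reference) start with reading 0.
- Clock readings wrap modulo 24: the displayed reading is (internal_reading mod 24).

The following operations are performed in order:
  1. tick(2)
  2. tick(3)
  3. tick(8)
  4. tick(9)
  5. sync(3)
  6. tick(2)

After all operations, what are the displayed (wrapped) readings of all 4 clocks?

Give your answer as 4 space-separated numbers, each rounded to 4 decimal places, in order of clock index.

After op 1 tick(2): ref=2.0000 raw=[2.2000 1.8000 2.4000 1.6000]
After op 2 tick(3): ref=5.0000 raw=[5.5000 4.5000 6.0000 4.0000]
After op 3 tick(8): ref=13.0000 raw=[14.3000 11.7000 15.6000 10.4000]
After op 4 tick(9): ref=22.0000 raw=[24.2000 19.8000 26.4000 17.6000]
After op 5 sync(3): ref=22.0000 raw=[24.2000 19.8000 26.4000 22.0000]
After op 6 tick(2): ref=24.0000 raw=[26.4000 21.6000 28.8000 23.6000]
Wrap final raw readings (mod 24): 26.4000 mod 24 = 2.4000; 21.6000 mod 24 = 21.6000; 28.8000 mod 24 = 4.8000; 23.6000 mod 24 = 23.6000

Answer: 2.4000 21.6000 4.8000 23.6000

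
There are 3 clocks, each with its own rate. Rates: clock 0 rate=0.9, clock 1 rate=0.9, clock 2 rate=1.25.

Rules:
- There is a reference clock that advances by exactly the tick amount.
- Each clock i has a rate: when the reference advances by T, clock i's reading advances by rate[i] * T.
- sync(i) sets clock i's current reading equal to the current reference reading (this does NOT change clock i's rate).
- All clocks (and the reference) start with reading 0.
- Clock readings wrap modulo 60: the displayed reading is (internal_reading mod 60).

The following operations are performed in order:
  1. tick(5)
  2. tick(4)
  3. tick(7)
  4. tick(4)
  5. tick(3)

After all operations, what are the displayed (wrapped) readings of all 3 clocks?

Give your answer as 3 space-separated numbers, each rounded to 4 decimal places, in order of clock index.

Answer: 20.7000 20.7000 28.7500

Derivation:
After op 1 tick(5): ref=5.0000 raw=[4.5000 4.5000 6.2500]
After op 2 tick(4): ref=9.0000 raw=[8.1000 8.1000 11.2500]
After op 3 tick(7): ref=16.0000 raw=[14.4000 14.4000 20.0000]
After op 4 tick(4): ref=20.0000 raw=[18.0000 18.0000 25.0000]
After op 5 tick(3): ref=23.0000 raw=[20.7000 20.7000 28.7500]
Wrap final raw readings (mod 60): 20.7000 mod 60 = 20.7000; 20.7000 mod 60 = 20.7000; 28.7500 mod 60 = 28.7500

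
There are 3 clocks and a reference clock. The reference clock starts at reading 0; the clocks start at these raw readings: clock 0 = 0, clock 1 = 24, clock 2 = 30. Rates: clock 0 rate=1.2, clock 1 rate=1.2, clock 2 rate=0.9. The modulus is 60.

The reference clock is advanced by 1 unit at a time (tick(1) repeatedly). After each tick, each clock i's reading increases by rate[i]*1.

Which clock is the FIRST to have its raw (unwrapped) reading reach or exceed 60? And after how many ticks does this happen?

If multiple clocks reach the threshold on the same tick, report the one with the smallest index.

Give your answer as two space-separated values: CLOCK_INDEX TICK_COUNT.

clock 0: start=0, rate=1.2, needs 60-0 = 60; ticks = ceil(60/1.2) = ceil(50.0000) = 50; reading at tick 50 = 0 + 1.2*50 = 60.0000
clock 1: start=24, rate=1.2, needs 60-24 = 36; ticks = ceil(36/1.2) = ceil(30.0000) = 30; reading at tick 30 = 24 + 1.2*30 = 60.0000
clock 2: start=30, rate=0.9, needs 60-30 = 30; ticks = ceil(30/0.9) = ceil(33.3333) = 34; reading at tick 34 = 30 + 0.9*34 = 60.6000
Minimum tick count = 30; winners = [1]; smallest index = 1

Answer: 1 30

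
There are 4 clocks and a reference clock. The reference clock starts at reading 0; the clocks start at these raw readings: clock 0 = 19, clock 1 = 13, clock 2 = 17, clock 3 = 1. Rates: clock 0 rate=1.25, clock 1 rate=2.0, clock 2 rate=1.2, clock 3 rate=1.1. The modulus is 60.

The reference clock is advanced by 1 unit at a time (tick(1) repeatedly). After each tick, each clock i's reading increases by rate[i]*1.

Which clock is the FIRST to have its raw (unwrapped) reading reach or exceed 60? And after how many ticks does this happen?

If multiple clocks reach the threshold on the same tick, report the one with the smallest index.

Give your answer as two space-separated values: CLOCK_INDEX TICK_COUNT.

clock 0: start=19, rate=1.25, needs 60-19 = 41; ticks = ceil(41/1.25) = ceil(32.8000) = 33; reading at tick 33 = 19 + 1.25*33 = 60.2500
clock 1: start=13, rate=2.0, needs 60-13 = 47; ticks = ceil(47/2.0) = ceil(23.5000) = 24; reading at tick 24 = 13 + 2.0*24 = 61.0000
clock 2: start=17, rate=1.2, needs 60-17 = 43; ticks = ceil(43/1.2) = ceil(35.8333) = 36; reading at tick 36 = 17 + 1.2*36 = 60.2000
clock 3: start=1, rate=1.1, needs 60-1 = 59; ticks = ceil(59/1.1) = ceil(53.6364) = 54; reading at tick 54 = 1 + 1.1*54 = 60.4000
Minimum tick count = 24; winners = [1]; smallest index = 1

Answer: 1 24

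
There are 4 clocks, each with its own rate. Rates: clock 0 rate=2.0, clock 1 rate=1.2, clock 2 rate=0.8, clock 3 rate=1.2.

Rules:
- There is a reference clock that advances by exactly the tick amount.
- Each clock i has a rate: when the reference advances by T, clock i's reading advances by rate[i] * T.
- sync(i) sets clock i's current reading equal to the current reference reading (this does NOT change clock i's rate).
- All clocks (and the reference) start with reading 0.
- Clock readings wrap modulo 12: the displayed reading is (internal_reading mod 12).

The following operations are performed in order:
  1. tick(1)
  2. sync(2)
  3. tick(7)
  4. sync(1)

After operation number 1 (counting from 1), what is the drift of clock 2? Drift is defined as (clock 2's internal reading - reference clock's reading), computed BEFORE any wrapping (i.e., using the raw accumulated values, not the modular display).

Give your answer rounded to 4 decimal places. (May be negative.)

Answer: -0.2000

Derivation:
After op 1 tick(1): ref=1.0000 raw=[2.0000 1.2000 0.8000 1.2000]
Drift of clock 2 after op 1: 0.8000 - 1.0000 = -0.2000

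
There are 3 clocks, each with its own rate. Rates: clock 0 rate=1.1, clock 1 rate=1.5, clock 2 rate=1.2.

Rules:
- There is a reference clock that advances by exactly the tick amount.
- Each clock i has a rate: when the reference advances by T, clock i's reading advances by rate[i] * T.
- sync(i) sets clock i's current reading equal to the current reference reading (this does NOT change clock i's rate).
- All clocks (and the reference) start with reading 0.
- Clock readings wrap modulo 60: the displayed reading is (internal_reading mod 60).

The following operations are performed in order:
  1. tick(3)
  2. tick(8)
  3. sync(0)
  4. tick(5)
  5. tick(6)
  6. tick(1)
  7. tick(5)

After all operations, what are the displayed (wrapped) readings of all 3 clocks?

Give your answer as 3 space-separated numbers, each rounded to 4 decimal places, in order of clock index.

After op 1 tick(3): ref=3.0000 raw=[3.3000 4.5000 3.6000]
After op 2 tick(8): ref=11.0000 raw=[12.1000 16.5000 13.2000]
After op 3 sync(0): ref=11.0000 raw=[11.0000 16.5000 13.2000]
After op 4 tick(5): ref=16.0000 raw=[16.5000 24.0000 19.2000]
After op 5 tick(6): ref=22.0000 raw=[23.1000 33.0000 26.4000]
After op 6 tick(1): ref=23.0000 raw=[24.2000 34.5000 27.6000]
After op 7 tick(5): ref=28.0000 raw=[29.7000 42.0000 33.6000]
Wrap final raw readings (mod 60): 29.7000 mod 60 = 29.7000; 42.0000 mod 60 = 42.0000; 33.6000 mod 60 = 33.6000

Answer: 29.7000 42.0000 33.6000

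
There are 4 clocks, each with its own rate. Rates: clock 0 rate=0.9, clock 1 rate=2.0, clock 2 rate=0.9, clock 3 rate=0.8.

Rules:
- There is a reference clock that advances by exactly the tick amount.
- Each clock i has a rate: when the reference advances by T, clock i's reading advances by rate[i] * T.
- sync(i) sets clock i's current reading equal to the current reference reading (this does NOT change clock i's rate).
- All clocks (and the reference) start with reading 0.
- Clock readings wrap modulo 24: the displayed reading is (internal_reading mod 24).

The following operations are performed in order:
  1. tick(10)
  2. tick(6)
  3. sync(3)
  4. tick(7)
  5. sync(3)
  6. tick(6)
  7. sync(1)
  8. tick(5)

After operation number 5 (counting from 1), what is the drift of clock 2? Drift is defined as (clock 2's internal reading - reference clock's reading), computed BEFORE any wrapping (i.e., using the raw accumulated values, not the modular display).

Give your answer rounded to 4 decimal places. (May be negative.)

After op 1 tick(10): ref=10.0000 raw=[9.0000 20.0000 9.0000 8.0000]
After op 2 tick(6): ref=16.0000 raw=[14.4000 32.0000 14.4000 12.8000]
After op 3 sync(3): ref=16.0000 raw=[14.4000 32.0000 14.4000 16.0000]
After op 4 tick(7): ref=23.0000 raw=[20.7000 46.0000 20.7000 21.6000]
After op 5 sync(3): ref=23.0000 raw=[20.7000 46.0000 20.7000 23.0000]
Drift of clock 2 after op 5: 20.7000 - 23.0000 = -2.3000

Answer: -2.3000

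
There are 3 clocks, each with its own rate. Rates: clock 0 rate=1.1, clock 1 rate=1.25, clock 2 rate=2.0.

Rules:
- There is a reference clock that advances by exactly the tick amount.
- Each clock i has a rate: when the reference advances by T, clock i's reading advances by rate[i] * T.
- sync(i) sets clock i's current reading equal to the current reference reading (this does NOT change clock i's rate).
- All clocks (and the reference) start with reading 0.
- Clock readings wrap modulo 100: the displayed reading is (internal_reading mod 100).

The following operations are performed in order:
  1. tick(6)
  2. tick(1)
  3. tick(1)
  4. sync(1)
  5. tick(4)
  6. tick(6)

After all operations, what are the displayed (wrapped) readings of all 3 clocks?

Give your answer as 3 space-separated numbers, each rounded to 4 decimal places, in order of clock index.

After op 1 tick(6): ref=6.0000 raw=[6.6000 7.5000 12.0000]
After op 2 tick(1): ref=7.0000 raw=[7.7000 8.7500 14.0000]
After op 3 tick(1): ref=8.0000 raw=[8.8000 10.0000 16.0000]
After op 4 sync(1): ref=8.0000 raw=[8.8000 8.0000 16.0000]
After op 5 tick(4): ref=12.0000 raw=[13.2000 13.0000 24.0000]
After op 6 tick(6): ref=18.0000 raw=[19.8000 20.5000 36.0000]
Wrap final raw readings (mod 100): 19.8000 mod 100 = 19.8000; 20.5000 mod 100 = 20.5000; 36.0000 mod 100 = 36.0000

Answer: 19.8000 20.5000 36.0000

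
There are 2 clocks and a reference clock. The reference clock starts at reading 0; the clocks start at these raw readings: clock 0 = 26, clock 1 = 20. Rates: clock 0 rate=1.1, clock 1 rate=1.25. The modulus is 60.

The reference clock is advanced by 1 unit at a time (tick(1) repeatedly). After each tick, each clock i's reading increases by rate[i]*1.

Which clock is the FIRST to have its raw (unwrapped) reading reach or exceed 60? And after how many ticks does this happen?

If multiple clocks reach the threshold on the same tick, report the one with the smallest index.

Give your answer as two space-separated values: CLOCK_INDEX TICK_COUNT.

clock 0: start=26, rate=1.1, needs 60-26 = 34; ticks = ceil(34/1.1) = ceil(30.9091) = 31; reading at tick 31 = 26 + 1.1*31 = 60.1000
clock 1: start=20, rate=1.25, needs 60-20 = 40; ticks = ceil(40/1.25) = ceil(32.0000) = 32; reading at tick 32 = 20 + 1.25*32 = 60.0000
Minimum tick count = 31; winners = [0]; smallest index = 0

Answer: 0 31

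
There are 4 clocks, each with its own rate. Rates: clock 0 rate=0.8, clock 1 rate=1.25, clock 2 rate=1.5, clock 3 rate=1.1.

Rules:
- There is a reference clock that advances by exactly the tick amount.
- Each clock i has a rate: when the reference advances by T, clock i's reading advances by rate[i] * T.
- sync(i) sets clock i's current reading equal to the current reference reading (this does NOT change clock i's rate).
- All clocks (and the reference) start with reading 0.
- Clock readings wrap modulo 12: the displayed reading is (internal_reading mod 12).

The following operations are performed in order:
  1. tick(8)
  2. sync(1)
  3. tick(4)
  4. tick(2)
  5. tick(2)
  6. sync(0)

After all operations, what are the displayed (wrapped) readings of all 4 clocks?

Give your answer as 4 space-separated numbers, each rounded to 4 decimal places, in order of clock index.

After op 1 tick(8): ref=8.0000 raw=[6.4000 10.0000 12.0000 8.8000]
After op 2 sync(1): ref=8.0000 raw=[6.4000 8.0000 12.0000 8.8000]
After op 3 tick(4): ref=12.0000 raw=[9.6000 13.0000 18.0000 13.2000]
After op 4 tick(2): ref=14.0000 raw=[11.2000 15.5000 21.0000 15.4000]
After op 5 tick(2): ref=16.0000 raw=[12.8000 18.0000 24.0000 17.6000]
After op 6 sync(0): ref=16.0000 raw=[16.0000 18.0000 24.0000 17.6000]
Wrap final raw readings (mod 12): 16.0000 mod 12 = 4.0000; 18.0000 mod 12 = 6.0000; 24.0000 mod 12 = 0.0000; 17.6000 mod 12 = 5.6000

Answer: 4.0000 6.0000 0.0000 5.6000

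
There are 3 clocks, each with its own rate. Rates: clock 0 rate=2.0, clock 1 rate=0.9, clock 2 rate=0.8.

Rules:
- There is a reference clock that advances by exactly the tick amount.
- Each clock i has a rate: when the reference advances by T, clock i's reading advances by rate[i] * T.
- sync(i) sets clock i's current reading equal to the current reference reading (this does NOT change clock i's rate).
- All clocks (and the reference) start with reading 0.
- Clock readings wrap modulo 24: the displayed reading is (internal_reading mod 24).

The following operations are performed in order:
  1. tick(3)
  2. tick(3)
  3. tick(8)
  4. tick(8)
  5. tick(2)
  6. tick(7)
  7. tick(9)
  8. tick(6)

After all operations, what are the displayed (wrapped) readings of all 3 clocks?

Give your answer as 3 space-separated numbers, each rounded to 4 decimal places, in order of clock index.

Answer: 20.0000 17.4000 12.8000

Derivation:
After op 1 tick(3): ref=3.0000 raw=[6.0000 2.7000 2.4000]
After op 2 tick(3): ref=6.0000 raw=[12.0000 5.4000 4.8000]
After op 3 tick(8): ref=14.0000 raw=[28.0000 12.6000 11.2000]
After op 4 tick(8): ref=22.0000 raw=[44.0000 19.8000 17.6000]
After op 5 tick(2): ref=24.0000 raw=[48.0000 21.6000 19.2000]
After op 6 tick(7): ref=31.0000 raw=[62.0000 27.9000 24.8000]
After op 7 tick(9): ref=40.0000 raw=[80.0000 36.0000 32.0000]
After op 8 tick(6): ref=46.0000 raw=[92.0000 41.4000 36.8000]
Wrap final raw readings (mod 24): 92.0000 mod 24 = 20.0000; 41.4000 mod 24 = 17.4000; 36.8000 mod 24 = 12.8000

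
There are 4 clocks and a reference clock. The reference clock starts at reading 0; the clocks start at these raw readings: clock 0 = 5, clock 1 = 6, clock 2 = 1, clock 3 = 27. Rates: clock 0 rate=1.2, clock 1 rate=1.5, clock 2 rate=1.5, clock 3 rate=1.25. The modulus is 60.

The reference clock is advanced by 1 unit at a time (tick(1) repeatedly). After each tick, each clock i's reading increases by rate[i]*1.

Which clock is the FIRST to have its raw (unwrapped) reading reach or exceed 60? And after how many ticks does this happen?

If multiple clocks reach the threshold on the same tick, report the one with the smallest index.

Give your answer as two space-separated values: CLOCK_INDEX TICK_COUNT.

clock 0: start=5, rate=1.2, needs 60-5 = 55; ticks = ceil(55/1.2) = ceil(45.8333) = 46; reading at tick 46 = 5 + 1.2*46 = 60.2000
clock 1: start=6, rate=1.5, needs 60-6 = 54; ticks = ceil(54/1.5) = ceil(36.0000) = 36; reading at tick 36 = 6 + 1.5*36 = 60.0000
clock 2: start=1, rate=1.5, needs 60-1 = 59; ticks = ceil(59/1.5) = ceil(39.3333) = 40; reading at tick 40 = 1 + 1.5*40 = 61.0000
clock 3: start=27, rate=1.25, needs 60-27 = 33; ticks = ceil(33/1.25) = ceil(26.4000) = 27; reading at tick 27 = 27 + 1.25*27 = 60.7500
Minimum tick count = 27; winners = [3]; smallest index = 3

Answer: 3 27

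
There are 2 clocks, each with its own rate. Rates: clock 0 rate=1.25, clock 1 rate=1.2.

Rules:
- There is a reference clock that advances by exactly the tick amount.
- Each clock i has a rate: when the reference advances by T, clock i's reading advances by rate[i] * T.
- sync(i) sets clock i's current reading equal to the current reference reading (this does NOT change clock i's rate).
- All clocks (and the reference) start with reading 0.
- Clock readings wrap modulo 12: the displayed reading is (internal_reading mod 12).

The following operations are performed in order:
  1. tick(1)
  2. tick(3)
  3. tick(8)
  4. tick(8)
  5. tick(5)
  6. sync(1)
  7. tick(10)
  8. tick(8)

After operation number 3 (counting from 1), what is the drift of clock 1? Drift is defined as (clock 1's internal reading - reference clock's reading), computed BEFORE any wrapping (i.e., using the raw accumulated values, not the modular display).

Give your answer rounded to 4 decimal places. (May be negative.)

Answer: 2.4000

Derivation:
After op 1 tick(1): ref=1.0000 raw=[1.2500 1.2000]
After op 2 tick(3): ref=4.0000 raw=[5.0000 4.8000]
After op 3 tick(8): ref=12.0000 raw=[15.0000 14.4000]
Drift of clock 1 after op 3: 14.4000 - 12.0000 = 2.4000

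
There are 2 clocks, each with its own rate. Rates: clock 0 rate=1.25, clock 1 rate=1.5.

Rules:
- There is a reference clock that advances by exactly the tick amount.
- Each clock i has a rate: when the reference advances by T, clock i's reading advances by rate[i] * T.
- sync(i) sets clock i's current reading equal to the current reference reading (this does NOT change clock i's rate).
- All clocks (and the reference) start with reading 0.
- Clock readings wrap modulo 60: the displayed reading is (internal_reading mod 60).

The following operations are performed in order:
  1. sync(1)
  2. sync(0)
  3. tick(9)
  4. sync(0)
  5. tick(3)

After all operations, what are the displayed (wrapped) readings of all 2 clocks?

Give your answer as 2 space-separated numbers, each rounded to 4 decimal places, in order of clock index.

Answer: 12.7500 18.0000

Derivation:
After op 1 sync(1): ref=0.0000 raw=[0.0000 0.0000]
After op 2 sync(0): ref=0.0000 raw=[0.0000 0.0000]
After op 3 tick(9): ref=9.0000 raw=[11.2500 13.5000]
After op 4 sync(0): ref=9.0000 raw=[9.0000 13.5000]
After op 5 tick(3): ref=12.0000 raw=[12.7500 18.0000]
Wrap final raw readings (mod 60): 12.7500 mod 60 = 12.7500; 18.0000 mod 60 = 18.0000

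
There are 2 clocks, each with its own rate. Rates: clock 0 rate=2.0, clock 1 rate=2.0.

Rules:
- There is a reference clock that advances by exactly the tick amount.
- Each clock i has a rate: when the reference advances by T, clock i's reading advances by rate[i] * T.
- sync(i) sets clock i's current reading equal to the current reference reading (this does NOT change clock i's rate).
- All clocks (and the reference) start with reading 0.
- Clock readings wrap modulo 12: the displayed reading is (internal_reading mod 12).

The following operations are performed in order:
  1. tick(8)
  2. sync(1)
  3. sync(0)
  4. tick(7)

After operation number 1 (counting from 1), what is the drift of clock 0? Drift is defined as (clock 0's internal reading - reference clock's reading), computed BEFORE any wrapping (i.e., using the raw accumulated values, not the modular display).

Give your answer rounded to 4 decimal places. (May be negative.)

After op 1 tick(8): ref=8.0000 raw=[16.0000 16.0000]
Drift of clock 0 after op 1: 16.0000 - 8.0000 = 8.0000

Answer: 8.0000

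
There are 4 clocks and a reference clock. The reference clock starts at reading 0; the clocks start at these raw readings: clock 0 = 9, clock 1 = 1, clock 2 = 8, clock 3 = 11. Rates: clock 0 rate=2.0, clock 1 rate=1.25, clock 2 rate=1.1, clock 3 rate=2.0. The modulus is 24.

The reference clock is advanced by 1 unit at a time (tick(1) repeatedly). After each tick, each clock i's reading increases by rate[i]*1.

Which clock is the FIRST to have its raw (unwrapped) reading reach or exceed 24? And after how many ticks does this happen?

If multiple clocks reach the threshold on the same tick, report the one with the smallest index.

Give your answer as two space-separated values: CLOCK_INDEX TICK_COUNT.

clock 0: start=9, rate=2.0, needs 24-9 = 15; ticks = ceil(15/2.0) = ceil(7.5000) = 8; reading at tick 8 = 9 + 2.0*8 = 25.0000
clock 1: start=1, rate=1.25, needs 24-1 = 23; ticks = ceil(23/1.25) = ceil(18.4000) = 19; reading at tick 19 = 1 + 1.25*19 = 24.7500
clock 2: start=8, rate=1.1, needs 24-8 = 16; ticks = ceil(16/1.1) = ceil(14.5455) = 15; reading at tick 15 = 8 + 1.1*15 = 24.5000
clock 3: start=11, rate=2.0, needs 24-11 = 13; ticks = ceil(13/2.0) = ceil(6.5000) = 7; reading at tick 7 = 11 + 2.0*7 = 25.0000
Minimum tick count = 7; winners = [3]; smallest index = 3

Answer: 3 7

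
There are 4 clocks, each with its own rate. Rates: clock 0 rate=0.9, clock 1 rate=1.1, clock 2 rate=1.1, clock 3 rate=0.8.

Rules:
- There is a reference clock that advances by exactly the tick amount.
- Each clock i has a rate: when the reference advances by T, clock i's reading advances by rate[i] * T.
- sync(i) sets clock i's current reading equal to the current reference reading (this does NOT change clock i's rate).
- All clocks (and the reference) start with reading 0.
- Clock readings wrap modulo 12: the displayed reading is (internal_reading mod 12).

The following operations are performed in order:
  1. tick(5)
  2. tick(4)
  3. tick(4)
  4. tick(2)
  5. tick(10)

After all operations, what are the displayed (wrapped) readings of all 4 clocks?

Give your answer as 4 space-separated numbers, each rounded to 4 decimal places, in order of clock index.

After op 1 tick(5): ref=5.0000 raw=[4.5000 5.5000 5.5000 4.0000]
After op 2 tick(4): ref=9.0000 raw=[8.1000 9.9000 9.9000 7.2000]
After op 3 tick(4): ref=13.0000 raw=[11.7000 14.3000 14.3000 10.4000]
After op 4 tick(2): ref=15.0000 raw=[13.5000 16.5000 16.5000 12.0000]
After op 5 tick(10): ref=25.0000 raw=[22.5000 27.5000 27.5000 20.0000]
Wrap final raw readings (mod 12): 22.5000 mod 12 = 10.5000; 27.5000 mod 12 = 3.5000; 27.5000 mod 12 = 3.5000; 20.0000 mod 12 = 8.0000

Answer: 10.5000 3.5000 3.5000 8.0000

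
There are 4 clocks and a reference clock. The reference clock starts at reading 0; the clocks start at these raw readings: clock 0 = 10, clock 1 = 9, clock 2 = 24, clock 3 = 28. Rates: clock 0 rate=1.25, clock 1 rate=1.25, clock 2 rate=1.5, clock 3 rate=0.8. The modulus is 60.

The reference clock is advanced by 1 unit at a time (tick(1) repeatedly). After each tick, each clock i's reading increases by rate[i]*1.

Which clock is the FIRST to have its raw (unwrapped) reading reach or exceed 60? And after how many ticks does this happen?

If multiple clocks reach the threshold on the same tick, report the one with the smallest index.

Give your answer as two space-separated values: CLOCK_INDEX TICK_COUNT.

clock 0: start=10, rate=1.25, needs 60-10 = 50; ticks = ceil(50/1.25) = ceil(40.0000) = 40; reading at tick 40 = 10 + 1.25*40 = 60.0000
clock 1: start=9, rate=1.25, needs 60-9 = 51; ticks = ceil(51/1.25) = ceil(40.8000) = 41; reading at tick 41 = 9 + 1.25*41 = 60.2500
clock 2: start=24, rate=1.5, needs 60-24 = 36; ticks = ceil(36/1.5) = ceil(24.0000) = 24; reading at tick 24 = 24 + 1.5*24 = 60.0000
clock 3: start=28, rate=0.8, needs 60-28 = 32; ticks = ceil(32/0.8) = ceil(40.0000) = 40; reading at tick 40 = 28 + 0.8*40 = 60.0000
Minimum tick count = 24; winners = [2]; smallest index = 2

Answer: 2 24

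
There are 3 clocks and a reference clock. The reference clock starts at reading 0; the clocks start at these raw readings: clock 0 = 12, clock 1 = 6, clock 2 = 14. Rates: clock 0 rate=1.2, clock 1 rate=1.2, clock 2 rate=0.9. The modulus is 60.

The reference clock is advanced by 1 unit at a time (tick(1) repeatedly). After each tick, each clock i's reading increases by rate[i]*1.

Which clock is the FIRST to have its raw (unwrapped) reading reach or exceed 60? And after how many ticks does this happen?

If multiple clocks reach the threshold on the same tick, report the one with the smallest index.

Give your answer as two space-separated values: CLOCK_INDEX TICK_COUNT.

clock 0: start=12, rate=1.2, needs 60-12 = 48; ticks = ceil(48/1.2) = ceil(40.0000) = 40; reading at tick 40 = 12 + 1.2*40 = 60.0000
clock 1: start=6, rate=1.2, needs 60-6 = 54; ticks = ceil(54/1.2) = ceil(45.0000) = 45; reading at tick 45 = 6 + 1.2*45 = 60.0000
clock 2: start=14, rate=0.9, needs 60-14 = 46; ticks = ceil(46/0.9) = ceil(51.1111) = 52; reading at tick 52 = 14 + 0.9*52 = 60.8000
Minimum tick count = 40; winners = [0]; smallest index = 0

Answer: 0 40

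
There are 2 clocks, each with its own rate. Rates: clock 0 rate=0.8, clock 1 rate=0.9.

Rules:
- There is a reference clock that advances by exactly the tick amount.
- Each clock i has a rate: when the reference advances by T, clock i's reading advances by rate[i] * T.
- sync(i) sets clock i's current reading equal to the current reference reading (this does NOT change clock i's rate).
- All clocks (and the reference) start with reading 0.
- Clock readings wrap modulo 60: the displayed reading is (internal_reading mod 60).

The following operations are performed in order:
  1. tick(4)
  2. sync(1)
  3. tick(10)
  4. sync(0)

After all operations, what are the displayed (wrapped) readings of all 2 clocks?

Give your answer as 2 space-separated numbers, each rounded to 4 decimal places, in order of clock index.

After op 1 tick(4): ref=4.0000 raw=[3.2000 3.6000]
After op 2 sync(1): ref=4.0000 raw=[3.2000 4.0000]
After op 3 tick(10): ref=14.0000 raw=[11.2000 13.0000]
After op 4 sync(0): ref=14.0000 raw=[14.0000 13.0000]
Wrap final raw readings (mod 60): 14.0000 mod 60 = 14.0000; 13.0000 mod 60 = 13.0000

Answer: 14.0000 13.0000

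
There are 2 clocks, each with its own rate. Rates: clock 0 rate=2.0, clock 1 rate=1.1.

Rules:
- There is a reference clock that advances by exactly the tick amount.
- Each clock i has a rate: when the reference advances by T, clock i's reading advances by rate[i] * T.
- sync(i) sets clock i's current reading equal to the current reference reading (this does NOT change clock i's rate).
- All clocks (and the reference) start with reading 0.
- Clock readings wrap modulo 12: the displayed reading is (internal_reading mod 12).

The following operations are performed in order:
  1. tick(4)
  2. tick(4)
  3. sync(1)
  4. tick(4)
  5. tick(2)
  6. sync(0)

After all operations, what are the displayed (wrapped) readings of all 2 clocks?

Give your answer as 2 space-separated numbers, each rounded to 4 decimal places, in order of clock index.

After op 1 tick(4): ref=4.0000 raw=[8.0000 4.4000]
After op 2 tick(4): ref=8.0000 raw=[16.0000 8.8000]
After op 3 sync(1): ref=8.0000 raw=[16.0000 8.0000]
After op 4 tick(4): ref=12.0000 raw=[24.0000 12.4000]
After op 5 tick(2): ref=14.0000 raw=[28.0000 14.6000]
After op 6 sync(0): ref=14.0000 raw=[14.0000 14.6000]
Wrap final raw readings (mod 12): 14.0000 mod 12 = 2.0000; 14.6000 mod 12 = 2.6000

Answer: 2.0000 2.6000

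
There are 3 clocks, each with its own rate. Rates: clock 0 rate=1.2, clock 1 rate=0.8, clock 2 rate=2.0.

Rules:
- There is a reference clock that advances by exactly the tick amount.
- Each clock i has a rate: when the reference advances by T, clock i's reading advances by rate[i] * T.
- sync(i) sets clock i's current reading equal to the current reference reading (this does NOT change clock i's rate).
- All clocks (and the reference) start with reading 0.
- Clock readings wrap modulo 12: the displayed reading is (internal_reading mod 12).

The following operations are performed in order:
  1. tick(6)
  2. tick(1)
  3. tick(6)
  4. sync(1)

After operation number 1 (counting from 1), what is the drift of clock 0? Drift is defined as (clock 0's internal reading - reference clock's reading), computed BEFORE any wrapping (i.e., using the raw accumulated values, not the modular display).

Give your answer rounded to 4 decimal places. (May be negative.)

Answer: 1.2000

Derivation:
After op 1 tick(6): ref=6.0000 raw=[7.2000 4.8000 12.0000]
Drift of clock 0 after op 1: 7.2000 - 6.0000 = 1.2000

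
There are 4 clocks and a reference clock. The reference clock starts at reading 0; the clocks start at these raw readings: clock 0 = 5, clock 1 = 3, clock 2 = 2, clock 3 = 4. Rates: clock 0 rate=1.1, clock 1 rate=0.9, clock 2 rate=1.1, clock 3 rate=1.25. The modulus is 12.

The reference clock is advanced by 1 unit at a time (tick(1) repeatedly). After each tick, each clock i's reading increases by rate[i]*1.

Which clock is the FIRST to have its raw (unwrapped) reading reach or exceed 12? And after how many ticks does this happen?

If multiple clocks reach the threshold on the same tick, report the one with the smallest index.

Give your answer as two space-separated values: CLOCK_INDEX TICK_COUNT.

Answer: 0 7

Derivation:
clock 0: start=5, rate=1.1, needs 12-5 = 7; ticks = ceil(7/1.1) = ceil(6.3636) = 7; reading at tick 7 = 5 + 1.1*7 = 12.7000
clock 1: start=3, rate=0.9, needs 12-3 = 9; ticks = ceil(9/0.9) = ceil(10.0000) = 10; reading at tick 10 = 3 + 0.9*10 = 12.0000
clock 2: start=2, rate=1.1, needs 12-2 = 10; ticks = ceil(10/1.1) = ceil(9.0909) = 10; reading at tick 10 = 2 + 1.1*10 = 13.0000
clock 3: start=4, rate=1.25, needs 12-4 = 8; ticks = ceil(8/1.25) = ceil(6.4000) = 7; reading at tick 7 = 4 + 1.25*7 = 12.7500
Minimum tick count = 7; winners = [0, 3]; smallest index = 0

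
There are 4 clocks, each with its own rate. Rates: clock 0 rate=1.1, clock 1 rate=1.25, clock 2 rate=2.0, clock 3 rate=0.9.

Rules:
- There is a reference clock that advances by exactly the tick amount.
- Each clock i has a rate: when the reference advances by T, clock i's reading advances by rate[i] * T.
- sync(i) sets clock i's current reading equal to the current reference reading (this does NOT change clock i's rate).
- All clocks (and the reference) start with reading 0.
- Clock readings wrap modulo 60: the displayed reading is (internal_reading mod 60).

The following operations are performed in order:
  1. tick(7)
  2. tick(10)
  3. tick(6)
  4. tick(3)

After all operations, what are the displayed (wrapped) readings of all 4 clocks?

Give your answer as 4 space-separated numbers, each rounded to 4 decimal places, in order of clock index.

After op 1 tick(7): ref=7.0000 raw=[7.7000 8.7500 14.0000 6.3000]
After op 2 tick(10): ref=17.0000 raw=[18.7000 21.2500 34.0000 15.3000]
After op 3 tick(6): ref=23.0000 raw=[25.3000 28.7500 46.0000 20.7000]
After op 4 tick(3): ref=26.0000 raw=[28.6000 32.5000 52.0000 23.4000]
Wrap final raw readings (mod 60): 28.6000 mod 60 = 28.6000; 32.5000 mod 60 = 32.5000; 52.0000 mod 60 = 52.0000; 23.4000 mod 60 = 23.4000

Answer: 28.6000 32.5000 52.0000 23.4000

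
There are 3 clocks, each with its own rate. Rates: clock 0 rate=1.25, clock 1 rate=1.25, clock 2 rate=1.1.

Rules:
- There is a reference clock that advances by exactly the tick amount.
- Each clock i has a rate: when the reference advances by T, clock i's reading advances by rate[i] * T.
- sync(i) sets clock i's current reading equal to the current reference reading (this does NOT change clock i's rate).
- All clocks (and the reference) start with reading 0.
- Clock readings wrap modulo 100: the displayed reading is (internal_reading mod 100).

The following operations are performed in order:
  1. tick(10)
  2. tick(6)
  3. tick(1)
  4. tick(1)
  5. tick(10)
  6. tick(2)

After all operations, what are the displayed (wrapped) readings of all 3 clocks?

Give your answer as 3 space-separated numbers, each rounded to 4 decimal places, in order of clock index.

After op 1 tick(10): ref=10.0000 raw=[12.5000 12.5000 11.0000]
After op 2 tick(6): ref=16.0000 raw=[20.0000 20.0000 17.6000]
After op 3 tick(1): ref=17.0000 raw=[21.2500 21.2500 18.7000]
After op 4 tick(1): ref=18.0000 raw=[22.5000 22.5000 19.8000]
After op 5 tick(10): ref=28.0000 raw=[35.0000 35.0000 30.8000]
After op 6 tick(2): ref=30.0000 raw=[37.5000 37.5000 33.0000]
Wrap final raw readings (mod 100): 37.5000 mod 100 = 37.5000; 37.5000 mod 100 = 37.5000; 33.0000 mod 100 = 33.0000

Answer: 37.5000 37.5000 33.0000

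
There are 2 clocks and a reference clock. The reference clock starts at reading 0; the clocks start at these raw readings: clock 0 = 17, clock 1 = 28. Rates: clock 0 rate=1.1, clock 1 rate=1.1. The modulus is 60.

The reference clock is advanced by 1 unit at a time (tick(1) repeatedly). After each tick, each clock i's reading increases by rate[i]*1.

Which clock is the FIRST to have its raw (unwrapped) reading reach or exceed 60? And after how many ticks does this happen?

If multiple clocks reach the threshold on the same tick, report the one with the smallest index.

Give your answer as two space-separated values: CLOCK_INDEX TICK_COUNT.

clock 0: start=17, rate=1.1, needs 60-17 = 43; ticks = ceil(43/1.1) = ceil(39.0909) = 40; reading at tick 40 = 17 + 1.1*40 = 61.0000
clock 1: start=28, rate=1.1, needs 60-28 = 32; ticks = ceil(32/1.1) = ceil(29.0909) = 30; reading at tick 30 = 28 + 1.1*30 = 61.0000
Minimum tick count = 30; winners = [1]; smallest index = 1

Answer: 1 30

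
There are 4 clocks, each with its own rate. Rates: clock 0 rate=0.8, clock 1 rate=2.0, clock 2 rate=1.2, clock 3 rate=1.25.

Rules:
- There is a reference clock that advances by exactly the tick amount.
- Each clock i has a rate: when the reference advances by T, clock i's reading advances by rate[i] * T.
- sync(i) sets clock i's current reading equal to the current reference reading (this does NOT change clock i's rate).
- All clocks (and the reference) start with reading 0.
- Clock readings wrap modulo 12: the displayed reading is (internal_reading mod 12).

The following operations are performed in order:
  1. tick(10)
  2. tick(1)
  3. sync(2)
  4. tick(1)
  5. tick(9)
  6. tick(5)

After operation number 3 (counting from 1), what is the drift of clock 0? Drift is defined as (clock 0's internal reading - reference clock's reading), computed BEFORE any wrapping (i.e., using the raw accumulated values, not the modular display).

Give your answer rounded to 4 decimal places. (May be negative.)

Answer: -2.2000

Derivation:
After op 1 tick(10): ref=10.0000 raw=[8.0000 20.0000 12.0000 12.5000]
After op 2 tick(1): ref=11.0000 raw=[8.8000 22.0000 13.2000 13.7500]
After op 3 sync(2): ref=11.0000 raw=[8.8000 22.0000 11.0000 13.7500]
Drift of clock 0 after op 3: 8.8000 - 11.0000 = -2.2000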